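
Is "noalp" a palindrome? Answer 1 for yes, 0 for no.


Input: noalp
Reversed: plaon
  Compare pos 0 ('n') with pos 4 ('p'): MISMATCH
  Compare pos 1 ('o') with pos 3 ('l'): MISMATCH
Result: not a palindrome

0


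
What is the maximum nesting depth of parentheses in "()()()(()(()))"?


Input: "()()()(()(()))"
Tracking depth:
  Position 0 '(': depth becomes 1
  Position 1 ')': depth becomes 0
  Position 2 '(': depth becomes 1
  Position 3 ')': depth becomes 0
  Position 4 '(': depth becomes 1
  Position 5 ')': depth becomes 0
  Position 6 '(': depth becomes 1
  Position 7 '(': depth becomes 2
  Position 8 ')': depth becomes 1
  Position 9 '(': depth becomes 2
  Position 10 '(': depth becomes 3
  Position 11 ')': depth becomes 2
  Position 12 ')': depth becomes 1
  Position 13 ')': depth becomes 0
Maximum depth reached: 3

3


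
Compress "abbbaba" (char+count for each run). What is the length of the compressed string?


Input: abbbaba
Runs:
  'a' x 1 => "a1"
  'b' x 3 => "b3"
  'a' x 1 => "a1"
  'b' x 1 => "b1"
  'a' x 1 => "a1"
Compressed: "a1b3a1b1a1"
Compressed length: 10

10


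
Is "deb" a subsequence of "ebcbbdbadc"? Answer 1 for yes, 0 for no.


Check if "deb" is a subsequence of "ebcbbdbadc"
Greedy scan:
  Position 0 ('e'): no match needed
  Position 1 ('b'): no match needed
  Position 2 ('c'): no match needed
  Position 3 ('b'): no match needed
  Position 4 ('b'): no match needed
  Position 5 ('d'): matches sub[0] = 'd'
  Position 6 ('b'): no match needed
  Position 7 ('a'): no match needed
  Position 8 ('d'): no match needed
  Position 9 ('c'): no match needed
Only matched 1/3 characters => not a subsequence

0


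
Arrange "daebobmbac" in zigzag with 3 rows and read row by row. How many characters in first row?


Zigzag "daebobmbac" into 3 rows:
Placing characters:
  'd' => row 0
  'a' => row 1
  'e' => row 2
  'b' => row 1
  'o' => row 0
  'b' => row 1
  'm' => row 2
  'b' => row 1
  'a' => row 0
  'c' => row 1
Rows:
  Row 0: "doa"
  Row 1: "abbbc"
  Row 2: "em"
First row length: 3

3


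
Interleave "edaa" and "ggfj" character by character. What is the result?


Interleaving "edaa" and "ggfj":
  Position 0: 'e' from first, 'g' from second => "eg"
  Position 1: 'd' from first, 'g' from second => "dg"
  Position 2: 'a' from first, 'f' from second => "af"
  Position 3: 'a' from first, 'j' from second => "aj"
Result: egdgafaj

egdgafaj


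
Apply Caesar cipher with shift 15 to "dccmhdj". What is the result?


Caesar cipher: shift "dccmhdj" by 15
  'd' (pos 3) + 15 = pos 18 = 's'
  'c' (pos 2) + 15 = pos 17 = 'r'
  'c' (pos 2) + 15 = pos 17 = 'r'
  'm' (pos 12) + 15 = pos 1 = 'b'
  'h' (pos 7) + 15 = pos 22 = 'w'
  'd' (pos 3) + 15 = pos 18 = 's'
  'j' (pos 9) + 15 = pos 24 = 'y'
Result: srrbwsy

srrbwsy


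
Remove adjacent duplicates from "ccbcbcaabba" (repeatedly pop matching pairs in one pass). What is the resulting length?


Input: ccbcbcaabba
Stack-based adjacent duplicate removal:
  Read 'c': push. Stack: c
  Read 'c': matches stack top 'c' => pop. Stack: (empty)
  Read 'b': push. Stack: b
  Read 'c': push. Stack: bc
  Read 'b': push. Stack: bcb
  Read 'c': push. Stack: bcbc
  Read 'a': push. Stack: bcbca
  Read 'a': matches stack top 'a' => pop. Stack: bcbc
  Read 'b': push. Stack: bcbcb
  Read 'b': matches stack top 'b' => pop. Stack: bcbc
  Read 'a': push. Stack: bcbca
Final stack: "bcbca" (length 5)

5


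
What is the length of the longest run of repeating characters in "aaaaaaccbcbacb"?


Input: "aaaaaaccbcbacb"
Scanning for longest run:
  Position 1 ('a'): continues run of 'a', length=2
  Position 2 ('a'): continues run of 'a', length=3
  Position 3 ('a'): continues run of 'a', length=4
  Position 4 ('a'): continues run of 'a', length=5
  Position 5 ('a'): continues run of 'a', length=6
  Position 6 ('c'): new char, reset run to 1
  Position 7 ('c'): continues run of 'c', length=2
  Position 8 ('b'): new char, reset run to 1
  Position 9 ('c'): new char, reset run to 1
  Position 10 ('b'): new char, reset run to 1
  Position 11 ('a'): new char, reset run to 1
  Position 12 ('c'): new char, reset run to 1
  Position 13 ('b'): new char, reset run to 1
Longest run: 'a' with length 6

6


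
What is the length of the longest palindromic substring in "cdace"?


Input: "cdace"
Checking substrings for palindromes:
  No multi-char palindromic substrings found
Longest palindromic substring: "c" with length 1

1


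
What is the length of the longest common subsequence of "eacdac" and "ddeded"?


LCS of "eacdac" and "ddeded"
DP table:
           d    d    e    d    e    d
      0    0    0    0    0    0    0
  e   0    0    0    1    1    1    1
  a   0    0    0    1    1    1    1
  c   0    0    0    1    1    1    1
  d   0    1    1    1    2    2    2
  a   0    1    1    1    2    2    2
  c   0    1    1    1    2    2    2
LCS length = dp[6][6] = 2

2


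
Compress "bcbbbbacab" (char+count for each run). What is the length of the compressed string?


Input: bcbbbbacab
Runs:
  'b' x 1 => "b1"
  'c' x 1 => "c1"
  'b' x 4 => "b4"
  'a' x 1 => "a1"
  'c' x 1 => "c1"
  'a' x 1 => "a1"
  'b' x 1 => "b1"
Compressed: "b1c1b4a1c1a1b1"
Compressed length: 14

14


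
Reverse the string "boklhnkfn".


Input: boklhnkfn
Reading characters right to left:
  Position 8: 'n'
  Position 7: 'f'
  Position 6: 'k'
  Position 5: 'n'
  Position 4: 'h'
  Position 3: 'l'
  Position 2: 'k'
  Position 1: 'o'
  Position 0: 'b'
Reversed: nfknhlkob

nfknhlkob


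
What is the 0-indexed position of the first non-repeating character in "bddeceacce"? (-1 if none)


Input: bddeceacce
Character frequencies:
  'a': 1
  'b': 1
  'c': 3
  'd': 2
  'e': 3
Scanning left to right for freq == 1:
  Position 0 ('b'): unique! => answer = 0

0


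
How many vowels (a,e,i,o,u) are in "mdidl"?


Input: mdidl
Checking each character:
  'm' at position 0: consonant
  'd' at position 1: consonant
  'i' at position 2: vowel (running total: 1)
  'd' at position 3: consonant
  'l' at position 4: consonant
Total vowels: 1

1


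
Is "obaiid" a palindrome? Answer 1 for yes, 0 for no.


Input: obaiid
Reversed: diiabo
  Compare pos 0 ('o') with pos 5 ('d'): MISMATCH
  Compare pos 1 ('b') with pos 4 ('i'): MISMATCH
  Compare pos 2 ('a') with pos 3 ('i'): MISMATCH
Result: not a palindrome

0


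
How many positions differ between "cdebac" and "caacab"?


Comparing "cdebac" and "caacab" position by position:
  Position 0: 'c' vs 'c' => same
  Position 1: 'd' vs 'a' => DIFFER
  Position 2: 'e' vs 'a' => DIFFER
  Position 3: 'b' vs 'c' => DIFFER
  Position 4: 'a' vs 'a' => same
  Position 5: 'c' vs 'b' => DIFFER
Positions that differ: 4

4


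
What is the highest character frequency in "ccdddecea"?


Input: ccdddecea
Character counts:
  'a': 1
  'c': 3
  'd': 3
  'e': 2
Maximum frequency: 3

3


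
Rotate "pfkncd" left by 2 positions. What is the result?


Input: "pfkncd", rotate left by 2
First 2 characters: "pf"
Remaining characters: "kncd"
Concatenate remaining + first: "kncd" + "pf" = "kncdpf"

kncdpf


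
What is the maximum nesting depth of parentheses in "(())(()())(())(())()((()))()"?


Input: "(())(()())(())(())()((()))()"
Tracking depth:
  Position 0 '(': depth becomes 1
  Position 1 '(': depth becomes 2
  Position 2 ')': depth becomes 1
  Position 3 ')': depth becomes 0
  Position 4 '(': depth becomes 1
  Position 5 '(': depth becomes 2
  Position 6 ')': depth becomes 1
  Position 7 '(': depth becomes 2
  Position 8 ')': depth becomes 1
  Position 9 ')': depth becomes 0
  Position 10 '(': depth becomes 1
  Position 11 '(': depth becomes 2
  Position 12 ')': depth becomes 1
  Position 13 ')': depth becomes 0
  Position 14 '(': depth becomes 1
  Position 15 '(': depth becomes 2
  Position 16 ')': depth becomes 1
  Position 17 ')': depth becomes 0
  Position 18 '(': depth becomes 1
  Position 19 ')': depth becomes 0
  Position 20 '(': depth becomes 1
  Position 21 '(': depth becomes 2
  Position 22 '(': depth becomes 3
  Position 23 ')': depth becomes 2
  Position 24 ')': depth becomes 1
  Position 25 ')': depth becomes 0
  Position 26 '(': depth becomes 1
  Position 27 ')': depth becomes 0
Maximum depth reached: 3

3


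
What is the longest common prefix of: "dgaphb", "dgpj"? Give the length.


Words: dgaphb, dgpj
  Position 0: all 'd' => match
  Position 1: all 'g' => match
  Position 2: ('a', 'p') => mismatch, stop
LCP = "dg" (length 2)

2


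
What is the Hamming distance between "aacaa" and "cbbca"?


Comparing "aacaa" and "cbbca" position by position:
  Position 0: 'a' vs 'c' => differ
  Position 1: 'a' vs 'b' => differ
  Position 2: 'c' vs 'b' => differ
  Position 3: 'a' vs 'c' => differ
  Position 4: 'a' vs 'a' => same
Total differences (Hamming distance): 4

4


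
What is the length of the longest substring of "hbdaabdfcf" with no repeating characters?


Input: "hbdaabdfcf"
Sliding window (track last position of each char):
  Position 0 ('h'): window [0,0] length 1 -- new best
  Position 1 ('b'): window [0,1] length 2 -- new best
  Position 2 ('d'): window [0,2] length 3 -- new best
  Position 3 ('a'): window [0,3] length 4 -- new best
  Position 4 ('a'): repeat (last at 3), move window start to 4
  Position 4 ('a'): window [4,4] length 1
  Position 5 ('b'): window [4,5] length 2
  Position 6 ('d'): window [4,6] length 3
  Position 7 ('f'): window [4,7] length 4
  Position 8 ('c'): window [4,8] length 5 -- new best
  Position 9 ('f'): repeat (last at 7), move window start to 8
  Position 9 ('f'): window [8,9] length 2
Longest substring with no repeats: "abdfc" with length 5

5


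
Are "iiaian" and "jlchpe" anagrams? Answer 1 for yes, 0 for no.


Strings: "iiaian", "jlchpe"
Sorted first:  aaiiin
Sorted second: cehjlp
Differ at position 0: 'a' vs 'c' => not anagrams

0


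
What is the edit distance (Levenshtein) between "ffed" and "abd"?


Computing edit distance: "ffed" -> "abd"
DP table:
           a    b    d
      0    1    2    3
  f   1    1    2    3
  f   2    2    2    3
  e   3    3    3    3
  d   4    4    4    3
Edit distance = dp[4][3] = 3

3


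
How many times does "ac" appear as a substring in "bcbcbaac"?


Searching for "ac" in "bcbcbaac"
Scanning each position:
  Position 0: "bc" => no
  Position 1: "cb" => no
  Position 2: "bc" => no
  Position 3: "cb" => no
  Position 4: "ba" => no
  Position 5: "aa" => no
  Position 6: "ac" => MATCH
Total occurrences: 1

1


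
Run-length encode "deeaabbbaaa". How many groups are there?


Input: deeaabbbaaa
Scanning for consecutive runs:
  Group 1: 'd' x 1 (positions 0-0)
  Group 2: 'e' x 2 (positions 1-2)
  Group 3: 'a' x 2 (positions 3-4)
  Group 4: 'b' x 3 (positions 5-7)
  Group 5: 'a' x 3 (positions 8-10)
Total groups: 5

5


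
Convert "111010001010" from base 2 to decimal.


Input: "111010001010" in base 2
Positional expansion:
  Digit '1' (value 1) x 2^11 = 2048
  Digit '1' (value 1) x 2^10 = 1024
  Digit '1' (value 1) x 2^9 = 512
  Digit '0' (value 0) x 2^8 = 0
  Digit '1' (value 1) x 2^7 = 128
  Digit '0' (value 0) x 2^6 = 0
  Digit '0' (value 0) x 2^5 = 0
  Digit '0' (value 0) x 2^4 = 0
  Digit '1' (value 1) x 2^3 = 8
  Digit '0' (value 0) x 2^2 = 0
  Digit '1' (value 1) x 2^1 = 2
  Digit '0' (value 0) x 2^0 = 0
Sum = 3722

3722


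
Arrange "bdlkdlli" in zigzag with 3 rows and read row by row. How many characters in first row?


Zigzag "bdlkdlli" into 3 rows:
Placing characters:
  'b' => row 0
  'd' => row 1
  'l' => row 2
  'k' => row 1
  'd' => row 0
  'l' => row 1
  'l' => row 2
  'i' => row 1
Rows:
  Row 0: "bd"
  Row 1: "dkli"
  Row 2: "ll"
First row length: 2

2


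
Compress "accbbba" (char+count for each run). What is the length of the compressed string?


Input: accbbba
Runs:
  'a' x 1 => "a1"
  'c' x 2 => "c2"
  'b' x 3 => "b3"
  'a' x 1 => "a1"
Compressed: "a1c2b3a1"
Compressed length: 8

8


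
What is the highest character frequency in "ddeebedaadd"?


Input: ddeebedaadd
Character counts:
  'a': 2
  'b': 1
  'd': 5
  'e': 3
Maximum frequency: 5

5


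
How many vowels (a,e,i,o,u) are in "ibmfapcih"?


Input: ibmfapcih
Checking each character:
  'i' at position 0: vowel (running total: 1)
  'b' at position 1: consonant
  'm' at position 2: consonant
  'f' at position 3: consonant
  'a' at position 4: vowel (running total: 2)
  'p' at position 5: consonant
  'c' at position 6: consonant
  'i' at position 7: vowel (running total: 3)
  'h' at position 8: consonant
Total vowels: 3

3


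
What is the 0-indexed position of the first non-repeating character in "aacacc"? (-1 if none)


Input: aacacc
Character frequencies:
  'a': 3
  'c': 3
Scanning left to right for freq == 1:
  Position 0 ('a'): freq=3, skip
  Position 1 ('a'): freq=3, skip
  Position 2 ('c'): freq=3, skip
  Position 3 ('a'): freq=3, skip
  Position 4 ('c'): freq=3, skip
  Position 5 ('c'): freq=3, skip
  No unique character found => answer = -1

-1


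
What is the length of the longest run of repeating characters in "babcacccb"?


Input: "babcacccb"
Scanning for longest run:
  Position 1 ('a'): new char, reset run to 1
  Position 2 ('b'): new char, reset run to 1
  Position 3 ('c'): new char, reset run to 1
  Position 4 ('a'): new char, reset run to 1
  Position 5 ('c'): new char, reset run to 1
  Position 6 ('c'): continues run of 'c', length=2
  Position 7 ('c'): continues run of 'c', length=3
  Position 8 ('b'): new char, reset run to 1
Longest run: 'c' with length 3

3


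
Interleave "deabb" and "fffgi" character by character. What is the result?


Interleaving "deabb" and "fffgi":
  Position 0: 'd' from first, 'f' from second => "df"
  Position 1: 'e' from first, 'f' from second => "ef"
  Position 2: 'a' from first, 'f' from second => "af"
  Position 3: 'b' from first, 'g' from second => "bg"
  Position 4: 'b' from first, 'i' from second => "bi"
Result: dfefafbgbi

dfefafbgbi


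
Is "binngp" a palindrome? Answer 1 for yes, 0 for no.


Input: binngp
Reversed: pgnnib
  Compare pos 0 ('b') with pos 5 ('p'): MISMATCH
  Compare pos 1 ('i') with pos 4 ('g'): MISMATCH
  Compare pos 2 ('n') with pos 3 ('n'): match
Result: not a palindrome

0


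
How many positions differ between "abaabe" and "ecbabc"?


Comparing "abaabe" and "ecbabc" position by position:
  Position 0: 'a' vs 'e' => DIFFER
  Position 1: 'b' vs 'c' => DIFFER
  Position 2: 'a' vs 'b' => DIFFER
  Position 3: 'a' vs 'a' => same
  Position 4: 'b' vs 'b' => same
  Position 5: 'e' vs 'c' => DIFFER
Positions that differ: 4

4


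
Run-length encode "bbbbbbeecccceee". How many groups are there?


Input: bbbbbbeecccceee
Scanning for consecutive runs:
  Group 1: 'b' x 6 (positions 0-5)
  Group 2: 'e' x 2 (positions 6-7)
  Group 3: 'c' x 4 (positions 8-11)
  Group 4: 'e' x 3 (positions 12-14)
Total groups: 4

4


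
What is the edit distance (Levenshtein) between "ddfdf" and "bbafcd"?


Computing edit distance: "ddfdf" -> "bbafcd"
DP table:
           b    b    a    f    c    d
      0    1    2    3    4    5    6
  d   1    1    2    3    4    5    5
  d   2    2    2    3    4    5    5
  f   3    3    3    3    3    4    5
  d   4    4    4    4    4    4    4
  f   5    5    5    5    4    5    5
Edit distance = dp[5][6] = 5

5


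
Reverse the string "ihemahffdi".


Input: ihemahffdi
Reading characters right to left:
  Position 9: 'i'
  Position 8: 'd'
  Position 7: 'f'
  Position 6: 'f'
  Position 5: 'h'
  Position 4: 'a'
  Position 3: 'm'
  Position 2: 'e'
  Position 1: 'h'
  Position 0: 'i'
Reversed: idffhamehi

idffhamehi


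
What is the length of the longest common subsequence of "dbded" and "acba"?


LCS of "dbded" and "acba"
DP table:
           a    c    b    a
      0    0    0    0    0
  d   0    0    0    0    0
  b   0    0    0    1    1
  d   0    0    0    1    1
  e   0    0    0    1    1
  d   0    0    0    1    1
LCS length = dp[5][4] = 1

1


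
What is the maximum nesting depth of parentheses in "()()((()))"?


Input: "()()((()))"
Tracking depth:
  Position 0 '(': depth becomes 1
  Position 1 ')': depth becomes 0
  Position 2 '(': depth becomes 1
  Position 3 ')': depth becomes 0
  Position 4 '(': depth becomes 1
  Position 5 '(': depth becomes 2
  Position 6 '(': depth becomes 3
  Position 7 ')': depth becomes 2
  Position 8 ')': depth becomes 1
  Position 9 ')': depth becomes 0
Maximum depth reached: 3

3


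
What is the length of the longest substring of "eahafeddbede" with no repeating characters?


Input: "eahafeddbede"
Sliding window (track last position of each char):
  Position 0 ('e'): window [0,0] length 1 -- new best
  Position 1 ('a'): window [0,1] length 2 -- new best
  Position 2 ('h'): window [0,2] length 3 -- new best
  Position 3 ('a'): repeat (last at 1), move window start to 2
  Position 3 ('a'): window [2,3] length 2
  Position 4 ('f'): window [2,4] length 3
  Position 5 ('e'): window [2,5] length 4 -- new best
  Position 6 ('d'): window [2,6] length 5 -- new best
  Position 7 ('d'): repeat (last at 6), move window start to 7
  Position 7 ('d'): window [7,7] length 1
  Position 8 ('b'): window [7,8] length 2
  Position 9 ('e'): window [7,9] length 3
  Position 10 ('d'): repeat (last at 7), move window start to 8
  Position 10 ('d'): window [8,10] length 3
  Position 11 ('e'): repeat (last at 9), move window start to 10
  Position 11 ('e'): window [10,11] length 2
Longest substring with no repeats: "hafed" with length 5

5


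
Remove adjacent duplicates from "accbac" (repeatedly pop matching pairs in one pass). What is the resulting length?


Input: accbac
Stack-based adjacent duplicate removal:
  Read 'a': push. Stack: a
  Read 'c': push. Stack: ac
  Read 'c': matches stack top 'c' => pop. Stack: a
  Read 'b': push. Stack: ab
  Read 'a': push. Stack: aba
  Read 'c': push. Stack: abac
Final stack: "abac" (length 4)

4


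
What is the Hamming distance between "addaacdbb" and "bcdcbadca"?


Comparing "addaacdbb" and "bcdcbadca" position by position:
  Position 0: 'a' vs 'b' => differ
  Position 1: 'd' vs 'c' => differ
  Position 2: 'd' vs 'd' => same
  Position 3: 'a' vs 'c' => differ
  Position 4: 'a' vs 'b' => differ
  Position 5: 'c' vs 'a' => differ
  Position 6: 'd' vs 'd' => same
  Position 7: 'b' vs 'c' => differ
  Position 8: 'b' vs 'a' => differ
Total differences (Hamming distance): 7

7


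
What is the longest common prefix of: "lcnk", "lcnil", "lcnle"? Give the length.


Words: lcnk, lcnil, lcnle
  Position 0: all 'l' => match
  Position 1: all 'c' => match
  Position 2: all 'n' => match
  Position 3: ('k', 'i', 'l') => mismatch, stop
LCP = "lcn" (length 3)

3


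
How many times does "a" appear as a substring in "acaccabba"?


Searching for "a" in "acaccabba"
Scanning each position:
  Position 0: "a" => MATCH
  Position 1: "c" => no
  Position 2: "a" => MATCH
  Position 3: "c" => no
  Position 4: "c" => no
  Position 5: "a" => MATCH
  Position 6: "b" => no
  Position 7: "b" => no
  Position 8: "a" => MATCH
Total occurrences: 4

4


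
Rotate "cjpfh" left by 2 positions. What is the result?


Input: "cjpfh", rotate left by 2
First 2 characters: "cj"
Remaining characters: "pfh"
Concatenate remaining + first: "pfh" + "cj" = "pfhcj"

pfhcj


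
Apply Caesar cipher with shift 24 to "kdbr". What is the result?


Caesar cipher: shift "kdbr" by 24
  'k' (pos 10) + 24 = pos 8 = 'i'
  'd' (pos 3) + 24 = pos 1 = 'b'
  'b' (pos 1) + 24 = pos 25 = 'z'
  'r' (pos 17) + 24 = pos 15 = 'p'
Result: ibzp

ibzp


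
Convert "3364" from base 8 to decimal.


Input: "3364" in base 8
Positional expansion:
  Digit '3' (value 3) x 8^3 = 1536
  Digit '3' (value 3) x 8^2 = 192
  Digit '6' (value 6) x 8^1 = 48
  Digit '4' (value 4) x 8^0 = 4
Sum = 1780

1780


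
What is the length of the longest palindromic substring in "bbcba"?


Input: "bbcba"
Checking substrings for palindromes:
  [1:4] "bcb" (len 3) => palindrome
  [0:2] "bb" (len 2) => palindrome
Longest palindromic substring: "bcb" with length 3

3


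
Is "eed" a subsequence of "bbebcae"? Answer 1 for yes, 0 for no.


Check if "eed" is a subsequence of "bbebcae"
Greedy scan:
  Position 0 ('b'): no match needed
  Position 1 ('b'): no match needed
  Position 2 ('e'): matches sub[0] = 'e'
  Position 3 ('b'): no match needed
  Position 4 ('c'): no match needed
  Position 5 ('a'): no match needed
  Position 6 ('e'): matches sub[1] = 'e'
Only matched 2/3 characters => not a subsequence

0


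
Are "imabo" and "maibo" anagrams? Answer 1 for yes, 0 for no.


Strings: "imabo", "maibo"
Sorted first:  abimo
Sorted second: abimo
Sorted forms match => anagrams

1


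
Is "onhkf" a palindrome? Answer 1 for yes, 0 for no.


Input: onhkf
Reversed: fkhno
  Compare pos 0 ('o') with pos 4 ('f'): MISMATCH
  Compare pos 1 ('n') with pos 3 ('k'): MISMATCH
Result: not a palindrome

0


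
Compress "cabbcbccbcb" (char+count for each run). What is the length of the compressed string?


Input: cabbcbccbcb
Runs:
  'c' x 1 => "c1"
  'a' x 1 => "a1"
  'b' x 2 => "b2"
  'c' x 1 => "c1"
  'b' x 1 => "b1"
  'c' x 2 => "c2"
  'b' x 1 => "b1"
  'c' x 1 => "c1"
  'b' x 1 => "b1"
Compressed: "c1a1b2c1b1c2b1c1b1"
Compressed length: 18

18


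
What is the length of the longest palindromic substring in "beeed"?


Input: "beeed"
Checking substrings for palindromes:
  [1:4] "eee" (len 3) => palindrome
  [1:3] "ee" (len 2) => palindrome
  [2:4] "ee" (len 2) => palindrome
Longest palindromic substring: "eee" with length 3

3


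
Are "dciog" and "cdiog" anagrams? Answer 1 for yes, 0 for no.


Strings: "dciog", "cdiog"
Sorted first:  cdgio
Sorted second: cdgio
Sorted forms match => anagrams

1


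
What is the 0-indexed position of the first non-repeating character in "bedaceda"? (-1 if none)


Input: bedaceda
Character frequencies:
  'a': 2
  'b': 1
  'c': 1
  'd': 2
  'e': 2
Scanning left to right for freq == 1:
  Position 0 ('b'): unique! => answer = 0

0


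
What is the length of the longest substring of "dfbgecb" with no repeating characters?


Input: "dfbgecb"
Sliding window (track last position of each char):
  Position 0 ('d'): window [0,0] length 1 -- new best
  Position 1 ('f'): window [0,1] length 2 -- new best
  Position 2 ('b'): window [0,2] length 3 -- new best
  Position 3 ('g'): window [0,3] length 4 -- new best
  Position 4 ('e'): window [0,4] length 5 -- new best
  Position 5 ('c'): window [0,5] length 6 -- new best
  Position 6 ('b'): repeat (last at 2), move window start to 3
  Position 6 ('b'): window [3,6] length 4
Longest substring with no repeats: "dfbgec" with length 6

6


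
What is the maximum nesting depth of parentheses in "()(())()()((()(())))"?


Input: "()(())()()((()(())))"
Tracking depth:
  Position 0 '(': depth becomes 1
  Position 1 ')': depth becomes 0
  Position 2 '(': depth becomes 1
  Position 3 '(': depth becomes 2
  Position 4 ')': depth becomes 1
  Position 5 ')': depth becomes 0
  Position 6 '(': depth becomes 1
  Position 7 ')': depth becomes 0
  Position 8 '(': depth becomes 1
  Position 9 ')': depth becomes 0
  Position 10 '(': depth becomes 1
  Position 11 '(': depth becomes 2
  Position 12 '(': depth becomes 3
  Position 13 ')': depth becomes 2
  Position 14 '(': depth becomes 3
  Position 15 '(': depth becomes 4
  Position 16 ')': depth becomes 3
  Position 17 ')': depth becomes 2
  Position 18 ')': depth becomes 1
  Position 19 ')': depth becomes 0
Maximum depth reached: 4

4


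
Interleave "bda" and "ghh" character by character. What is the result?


Interleaving "bda" and "ghh":
  Position 0: 'b' from first, 'g' from second => "bg"
  Position 1: 'd' from first, 'h' from second => "dh"
  Position 2: 'a' from first, 'h' from second => "ah"
Result: bgdhah

bgdhah


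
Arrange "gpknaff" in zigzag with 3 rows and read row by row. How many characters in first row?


Zigzag "gpknaff" into 3 rows:
Placing characters:
  'g' => row 0
  'p' => row 1
  'k' => row 2
  'n' => row 1
  'a' => row 0
  'f' => row 1
  'f' => row 2
Rows:
  Row 0: "ga"
  Row 1: "pnf"
  Row 2: "kf"
First row length: 2

2


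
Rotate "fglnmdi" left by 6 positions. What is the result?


Input: "fglnmdi", rotate left by 6
First 6 characters: "fglnmd"
Remaining characters: "i"
Concatenate remaining + first: "i" + "fglnmd" = "ifglnmd"

ifglnmd


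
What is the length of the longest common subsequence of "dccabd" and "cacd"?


LCS of "dccabd" and "cacd"
DP table:
           c    a    c    d
      0    0    0    0    0
  d   0    0    0    0    1
  c   0    1    1    1    1
  c   0    1    1    2    2
  a   0    1    2    2    2
  b   0    1    2    2    2
  d   0    1    2    2    3
LCS length = dp[6][4] = 3

3


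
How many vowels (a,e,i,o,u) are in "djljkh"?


Input: djljkh
Checking each character:
  'd' at position 0: consonant
  'j' at position 1: consonant
  'l' at position 2: consonant
  'j' at position 3: consonant
  'k' at position 4: consonant
  'h' at position 5: consonant
Total vowels: 0

0


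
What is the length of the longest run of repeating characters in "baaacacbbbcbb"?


Input: "baaacacbbbcbb"
Scanning for longest run:
  Position 1 ('a'): new char, reset run to 1
  Position 2 ('a'): continues run of 'a', length=2
  Position 3 ('a'): continues run of 'a', length=3
  Position 4 ('c'): new char, reset run to 1
  Position 5 ('a'): new char, reset run to 1
  Position 6 ('c'): new char, reset run to 1
  Position 7 ('b'): new char, reset run to 1
  Position 8 ('b'): continues run of 'b', length=2
  Position 9 ('b'): continues run of 'b', length=3
  Position 10 ('c'): new char, reset run to 1
  Position 11 ('b'): new char, reset run to 1
  Position 12 ('b'): continues run of 'b', length=2
Longest run: 'a' with length 3

3


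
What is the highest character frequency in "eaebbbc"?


Input: eaebbbc
Character counts:
  'a': 1
  'b': 3
  'c': 1
  'e': 2
Maximum frequency: 3

3


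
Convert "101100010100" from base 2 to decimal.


Input: "101100010100" in base 2
Positional expansion:
  Digit '1' (value 1) x 2^11 = 2048
  Digit '0' (value 0) x 2^10 = 0
  Digit '1' (value 1) x 2^9 = 512
  Digit '1' (value 1) x 2^8 = 256
  Digit '0' (value 0) x 2^7 = 0
  Digit '0' (value 0) x 2^6 = 0
  Digit '0' (value 0) x 2^5 = 0
  Digit '1' (value 1) x 2^4 = 16
  Digit '0' (value 0) x 2^3 = 0
  Digit '1' (value 1) x 2^2 = 4
  Digit '0' (value 0) x 2^1 = 0
  Digit '0' (value 0) x 2^0 = 0
Sum = 2836

2836


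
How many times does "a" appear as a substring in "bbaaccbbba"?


Searching for "a" in "bbaaccbbba"
Scanning each position:
  Position 0: "b" => no
  Position 1: "b" => no
  Position 2: "a" => MATCH
  Position 3: "a" => MATCH
  Position 4: "c" => no
  Position 5: "c" => no
  Position 6: "b" => no
  Position 7: "b" => no
  Position 8: "b" => no
  Position 9: "a" => MATCH
Total occurrences: 3

3


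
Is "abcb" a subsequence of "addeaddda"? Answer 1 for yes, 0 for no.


Check if "abcb" is a subsequence of "addeaddda"
Greedy scan:
  Position 0 ('a'): matches sub[0] = 'a'
  Position 1 ('d'): no match needed
  Position 2 ('d'): no match needed
  Position 3 ('e'): no match needed
  Position 4 ('a'): no match needed
  Position 5 ('d'): no match needed
  Position 6 ('d'): no match needed
  Position 7 ('d'): no match needed
  Position 8 ('a'): no match needed
Only matched 1/4 characters => not a subsequence

0


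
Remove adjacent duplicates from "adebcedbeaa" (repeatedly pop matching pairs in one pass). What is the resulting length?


Input: adebcedbeaa
Stack-based adjacent duplicate removal:
  Read 'a': push. Stack: a
  Read 'd': push. Stack: ad
  Read 'e': push. Stack: ade
  Read 'b': push. Stack: adeb
  Read 'c': push. Stack: adebc
  Read 'e': push. Stack: adebce
  Read 'd': push. Stack: adebced
  Read 'b': push. Stack: adebcedb
  Read 'e': push. Stack: adebcedbe
  Read 'a': push. Stack: adebcedbea
  Read 'a': matches stack top 'a' => pop. Stack: adebcedbe
Final stack: "adebcedbe" (length 9)

9


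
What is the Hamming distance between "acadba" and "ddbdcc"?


Comparing "acadba" and "ddbdcc" position by position:
  Position 0: 'a' vs 'd' => differ
  Position 1: 'c' vs 'd' => differ
  Position 2: 'a' vs 'b' => differ
  Position 3: 'd' vs 'd' => same
  Position 4: 'b' vs 'c' => differ
  Position 5: 'a' vs 'c' => differ
Total differences (Hamming distance): 5

5


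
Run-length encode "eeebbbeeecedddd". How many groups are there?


Input: eeebbbeeecedddd
Scanning for consecutive runs:
  Group 1: 'e' x 3 (positions 0-2)
  Group 2: 'b' x 3 (positions 3-5)
  Group 3: 'e' x 3 (positions 6-8)
  Group 4: 'c' x 1 (positions 9-9)
  Group 5: 'e' x 1 (positions 10-10)
  Group 6: 'd' x 4 (positions 11-14)
Total groups: 6

6


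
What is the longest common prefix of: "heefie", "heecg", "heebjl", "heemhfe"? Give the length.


Words: heefie, heecg, heebjl, heemhfe
  Position 0: all 'h' => match
  Position 1: all 'e' => match
  Position 2: all 'e' => match
  Position 3: ('f', 'c', 'b', 'm') => mismatch, stop
LCP = "hee" (length 3)

3


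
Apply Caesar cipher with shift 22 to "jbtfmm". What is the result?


Caesar cipher: shift "jbtfmm" by 22
  'j' (pos 9) + 22 = pos 5 = 'f'
  'b' (pos 1) + 22 = pos 23 = 'x'
  't' (pos 19) + 22 = pos 15 = 'p'
  'f' (pos 5) + 22 = pos 1 = 'b'
  'm' (pos 12) + 22 = pos 8 = 'i'
  'm' (pos 12) + 22 = pos 8 = 'i'
Result: fxpbii

fxpbii


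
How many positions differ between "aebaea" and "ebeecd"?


Comparing "aebaea" and "ebeecd" position by position:
  Position 0: 'a' vs 'e' => DIFFER
  Position 1: 'e' vs 'b' => DIFFER
  Position 2: 'b' vs 'e' => DIFFER
  Position 3: 'a' vs 'e' => DIFFER
  Position 4: 'e' vs 'c' => DIFFER
  Position 5: 'a' vs 'd' => DIFFER
Positions that differ: 6

6


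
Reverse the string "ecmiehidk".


Input: ecmiehidk
Reading characters right to left:
  Position 8: 'k'
  Position 7: 'd'
  Position 6: 'i'
  Position 5: 'h'
  Position 4: 'e'
  Position 3: 'i'
  Position 2: 'm'
  Position 1: 'c'
  Position 0: 'e'
Reversed: kdiheimce

kdiheimce


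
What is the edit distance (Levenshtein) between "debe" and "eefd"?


Computing edit distance: "debe" -> "eefd"
DP table:
           e    e    f    d
      0    1    2    3    4
  d   1    1    2    3    3
  e   2    1    1    2    3
  b   3    2    2    2    3
  e   4    3    2    3    3
Edit distance = dp[4][4] = 3

3


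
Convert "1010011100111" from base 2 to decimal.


Input: "1010011100111" in base 2
Positional expansion:
  Digit '1' (value 1) x 2^12 = 4096
  Digit '0' (value 0) x 2^11 = 0
  Digit '1' (value 1) x 2^10 = 1024
  Digit '0' (value 0) x 2^9 = 0
  Digit '0' (value 0) x 2^8 = 0
  Digit '1' (value 1) x 2^7 = 128
  Digit '1' (value 1) x 2^6 = 64
  Digit '1' (value 1) x 2^5 = 32
  Digit '0' (value 0) x 2^4 = 0
  Digit '0' (value 0) x 2^3 = 0
  Digit '1' (value 1) x 2^2 = 4
  Digit '1' (value 1) x 2^1 = 2
  Digit '1' (value 1) x 2^0 = 1
Sum = 5351

5351


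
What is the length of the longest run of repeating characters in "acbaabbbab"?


Input: "acbaabbbab"
Scanning for longest run:
  Position 1 ('c'): new char, reset run to 1
  Position 2 ('b'): new char, reset run to 1
  Position 3 ('a'): new char, reset run to 1
  Position 4 ('a'): continues run of 'a', length=2
  Position 5 ('b'): new char, reset run to 1
  Position 6 ('b'): continues run of 'b', length=2
  Position 7 ('b'): continues run of 'b', length=3
  Position 8 ('a'): new char, reset run to 1
  Position 9 ('b'): new char, reset run to 1
Longest run: 'b' with length 3

3


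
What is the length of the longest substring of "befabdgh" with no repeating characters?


Input: "befabdgh"
Sliding window (track last position of each char):
  Position 0 ('b'): window [0,0] length 1 -- new best
  Position 1 ('e'): window [0,1] length 2 -- new best
  Position 2 ('f'): window [0,2] length 3 -- new best
  Position 3 ('a'): window [0,3] length 4 -- new best
  Position 4 ('b'): repeat (last at 0), move window start to 1
  Position 4 ('b'): window [1,4] length 4
  Position 5 ('d'): window [1,5] length 5 -- new best
  Position 6 ('g'): window [1,6] length 6 -- new best
  Position 7 ('h'): window [1,7] length 7 -- new best
Longest substring with no repeats: "efabdgh" with length 7

7


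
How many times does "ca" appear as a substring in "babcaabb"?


Searching for "ca" in "babcaabb"
Scanning each position:
  Position 0: "ba" => no
  Position 1: "ab" => no
  Position 2: "bc" => no
  Position 3: "ca" => MATCH
  Position 4: "aa" => no
  Position 5: "ab" => no
  Position 6: "bb" => no
Total occurrences: 1

1


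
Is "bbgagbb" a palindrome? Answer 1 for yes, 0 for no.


Input: bbgagbb
Reversed: bbgagbb
  Compare pos 0 ('b') with pos 6 ('b'): match
  Compare pos 1 ('b') with pos 5 ('b'): match
  Compare pos 2 ('g') with pos 4 ('g'): match
Result: palindrome

1


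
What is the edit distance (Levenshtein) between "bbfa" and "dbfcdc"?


Computing edit distance: "bbfa" -> "dbfcdc"
DP table:
           d    b    f    c    d    c
      0    1    2    3    4    5    6
  b   1    1    1    2    3    4    5
  b   2    2    1    2    3    4    5
  f   3    3    2    1    2    3    4
  a   4    4    3    2    2    3    4
Edit distance = dp[4][6] = 4

4


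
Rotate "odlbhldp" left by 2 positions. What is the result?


Input: "odlbhldp", rotate left by 2
First 2 characters: "od"
Remaining characters: "lbhldp"
Concatenate remaining + first: "lbhldp" + "od" = "lbhldpod"

lbhldpod


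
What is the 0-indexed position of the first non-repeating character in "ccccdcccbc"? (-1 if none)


Input: ccccdcccbc
Character frequencies:
  'b': 1
  'c': 8
  'd': 1
Scanning left to right for freq == 1:
  Position 0 ('c'): freq=8, skip
  Position 1 ('c'): freq=8, skip
  Position 2 ('c'): freq=8, skip
  Position 3 ('c'): freq=8, skip
  Position 4 ('d'): unique! => answer = 4

4


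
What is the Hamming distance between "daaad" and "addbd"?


Comparing "daaad" and "addbd" position by position:
  Position 0: 'd' vs 'a' => differ
  Position 1: 'a' vs 'd' => differ
  Position 2: 'a' vs 'd' => differ
  Position 3: 'a' vs 'b' => differ
  Position 4: 'd' vs 'd' => same
Total differences (Hamming distance): 4

4


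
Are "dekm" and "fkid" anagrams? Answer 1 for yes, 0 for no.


Strings: "dekm", "fkid"
Sorted first:  dekm
Sorted second: dfik
Differ at position 1: 'e' vs 'f' => not anagrams

0


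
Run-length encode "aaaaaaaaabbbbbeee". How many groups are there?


Input: aaaaaaaaabbbbbeee
Scanning for consecutive runs:
  Group 1: 'a' x 9 (positions 0-8)
  Group 2: 'b' x 5 (positions 9-13)
  Group 3: 'e' x 3 (positions 14-16)
Total groups: 3

3


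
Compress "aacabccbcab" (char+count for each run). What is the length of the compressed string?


Input: aacabccbcab
Runs:
  'a' x 2 => "a2"
  'c' x 1 => "c1"
  'a' x 1 => "a1"
  'b' x 1 => "b1"
  'c' x 2 => "c2"
  'b' x 1 => "b1"
  'c' x 1 => "c1"
  'a' x 1 => "a1"
  'b' x 1 => "b1"
Compressed: "a2c1a1b1c2b1c1a1b1"
Compressed length: 18

18


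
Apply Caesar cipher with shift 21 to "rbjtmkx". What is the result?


Caesar cipher: shift "rbjtmkx" by 21
  'r' (pos 17) + 21 = pos 12 = 'm'
  'b' (pos 1) + 21 = pos 22 = 'w'
  'j' (pos 9) + 21 = pos 4 = 'e'
  't' (pos 19) + 21 = pos 14 = 'o'
  'm' (pos 12) + 21 = pos 7 = 'h'
  'k' (pos 10) + 21 = pos 5 = 'f'
  'x' (pos 23) + 21 = pos 18 = 's'
Result: mweohfs

mweohfs


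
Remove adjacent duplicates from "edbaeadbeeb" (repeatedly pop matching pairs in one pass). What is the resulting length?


Input: edbaeadbeeb
Stack-based adjacent duplicate removal:
  Read 'e': push. Stack: e
  Read 'd': push. Stack: ed
  Read 'b': push. Stack: edb
  Read 'a': push. Stack: edba
  Read 'e': push. Stack: edbae
  Read 'a': push. Stack: edbaea
  Read 'd': push. Stack: edbaead
  Read 'b': push. Stack: edbaeadb
  Read 'e': push. Stack: edbaeadbe
  Read 'e': matches stack top 'e' => pop. Stack: edbaeadb
  Read 'b': matches stack top 'b' => pop. Stack: edbaead
Final stack: "edbaead" (length 7)

7


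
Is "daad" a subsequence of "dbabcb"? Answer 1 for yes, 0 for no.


Check if "daad" is a subsequence of "dbabcb"
Greedy scan:
  Position 0 ('d'): matches sub[0] = 'd'
  Position 1 ('b'): no match needed
  Position 2 ('a'): matches sub[1] = 'a'
  Position 3 ('b'): no match needed
  Position 4 ('c'): no match needed
  Position 5 ('b'): no match needed
Only matched 2/4 characters => not a subsequence

0


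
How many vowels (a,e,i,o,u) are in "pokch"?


Input: pokch
Checking each character:
  'p' at position 0: consonant
  'o' at position 1: vowel (running total: 1)
  'k' at position 2: consonant
  'c' at position 3: consonant
  'h' at position 4: consonant
Total vowels: 1

1


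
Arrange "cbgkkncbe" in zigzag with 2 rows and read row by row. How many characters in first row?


Zigzag "cbgkkncbe" into 2 rows:
Placing characters:
  'c' => row 0
  'b' => row 1
  'g' => row 0
  'k' => row 1
  'k' => row 0
  'n' => row 1
  'c' => row 0
  'b' => row 1
  'e' => row 0
Rows:
  Row 0: "cgkce"
  Row 1: "bknb"
First row length: 5

5


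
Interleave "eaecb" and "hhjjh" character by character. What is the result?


Interleaving "eaecb" and "hhjjh":
  Position 0: 'e' from first, 'h' from second => "eh"
  Position 1: 'a' from first, 'h' from second => "ah"
  Position 2: 'e' from first, 'j' from second => "ej"
  Position 3: 'c' from first, 'j' from second => "cj"
  Position 4: 'b' from first, 'h' from second => "bh"
Result: ehahejcjbh

ehahejcjbh


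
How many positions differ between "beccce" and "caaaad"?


Comparing "beccce" and "caaaad" position by position:
  Position 0: 'b' vs 'c' => DIFFER
  Position 1: 'e' vs 'a' => DIFFER
  Position 2: 'c' vs 'a' => DIFFER
  Position 3: 'c' vs 'a' => DIFFER
  Position 4: 'c' vs 'a' => DIFFER
  Position 5: 'e' vs 'd' => DIFFER
Positions that differ: 6

6


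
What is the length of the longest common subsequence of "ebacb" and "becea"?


LCS of "ebacb" and "becea"
DP table:
           b    e    c    e    a
      0    0    0    0    0    0
  e   0    0    1    1    1    1
  b   0    1    1    1    1    1
  a   0    1    1    1    1    2
  c   0    1    1    2    2    2
  b   0    1    1    2    2    2
LCS length = dp[5][5] = 2

2


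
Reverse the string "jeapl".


Input: jeapl
Reading characters right to left:
  Position 4: 'l'
  Position 3: 'p'
  Position 2: 'a'
  Position 1: 'e'
  Position 0: 'j'
Reversed: lpaej

lpaej


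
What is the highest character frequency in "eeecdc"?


Input: eeecdc
Character counts:
  'c': 2
  'd': 1
  'e': 3
Maximum frequency: 3

3


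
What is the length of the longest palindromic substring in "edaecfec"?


Input: "edaecfec"
Checking substrings for palindromes:
  No multi-char palindromic substrings found
Longest palindromic substring: "e" with length 1

1


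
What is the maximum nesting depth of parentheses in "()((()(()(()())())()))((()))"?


Input: "()((()(()(()())())()))((()))"
Tracking depth:
  Position 0 '(': depth becomes 1
  Position 1 ')': depth becomes 0
  Position 2 '(': depth becomes 1
  Position 3 '(': depth becomes 2
  Position 4 '(': depth becomes 3
  Position 5 ')': depth becomes 2
  Position 6 '(': depth becomes 3
  Position 7 '(': depth becomes 4
  Position 8 ')': depth becomes 3
  Position 9 '(': depth becomes 4
  Position 10 '(': depth becomes 5
  Position 11 ')': depth becomes 4
  Position 12 '(': depth becomes 5
  Position 13 ')': depth becomes 4
  Position 14 ')': depth becomes 3
  Position 15 '(': depth becomes 4
  Position 16 ')': depth becomes 3
  Position 17 ')': depth becomes 2
  Position 18 '(': depth becomes 3
  Position 19 ')': depth becomes 2
  Position 20 ')': depth becomes 1
  Position 21 ')': depth becomes 0
  Position 22 '(': depth becomes 1
  Position 23 '(': depth becomes 2
  Position 24 '(': depth becomes 3
  Position 25 ')': depth becomes 2
  Position 26 ')': depth becomes 1
  Position 27 ')': depth becomes 0
Maximum depth reached: 5

5


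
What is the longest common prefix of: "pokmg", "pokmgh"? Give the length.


Words: pokmg, pokmgh
  Position 0: all 'p' => match
  Position 1: all 'o' => match
  Position 2: all 'k' => match
  Position 3: all 'm' => match
  Position 4: all 'g' => match
LCP = "pokmg" (length 5)

5
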